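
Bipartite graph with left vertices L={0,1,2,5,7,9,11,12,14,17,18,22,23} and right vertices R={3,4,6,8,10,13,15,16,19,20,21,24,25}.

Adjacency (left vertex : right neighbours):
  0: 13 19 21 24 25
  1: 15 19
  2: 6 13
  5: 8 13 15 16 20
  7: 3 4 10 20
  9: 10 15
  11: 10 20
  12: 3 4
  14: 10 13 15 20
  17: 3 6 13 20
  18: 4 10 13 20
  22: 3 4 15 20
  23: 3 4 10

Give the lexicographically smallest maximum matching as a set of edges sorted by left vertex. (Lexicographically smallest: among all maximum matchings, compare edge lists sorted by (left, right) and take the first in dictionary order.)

|M| = 10 (so the lex-smallest maximum matching has 10 edges)
process left vertices in ascending order; for each, take the smallest-labelled available neighbour that still permits 10 edges overall, or leave it unmatched if none does
lex-smallest matching: {0-21, 1-19, 2-6, 5-8, 7-3, 9-10, 11-20, 12-4, 14-13, 22-15}

Lex-smallest maximum matching: {(0,21), (1,19), (2,6), (5,8), (7,3), (9,10), (11,20), (12,4), (14,13), (22,15)}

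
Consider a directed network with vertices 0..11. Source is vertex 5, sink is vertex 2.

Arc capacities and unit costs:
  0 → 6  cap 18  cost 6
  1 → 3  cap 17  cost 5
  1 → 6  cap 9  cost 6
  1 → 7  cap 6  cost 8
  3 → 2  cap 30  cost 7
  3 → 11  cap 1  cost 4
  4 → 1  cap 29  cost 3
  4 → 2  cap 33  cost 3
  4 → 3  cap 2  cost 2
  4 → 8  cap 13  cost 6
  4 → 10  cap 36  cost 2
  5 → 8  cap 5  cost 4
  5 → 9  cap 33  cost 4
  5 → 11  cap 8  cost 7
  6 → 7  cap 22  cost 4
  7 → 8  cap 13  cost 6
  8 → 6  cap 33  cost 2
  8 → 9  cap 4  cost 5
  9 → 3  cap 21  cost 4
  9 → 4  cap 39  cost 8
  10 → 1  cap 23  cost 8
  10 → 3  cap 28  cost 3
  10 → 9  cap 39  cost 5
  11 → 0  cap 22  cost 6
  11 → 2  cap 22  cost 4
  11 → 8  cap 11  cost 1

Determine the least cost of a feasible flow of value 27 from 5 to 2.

shortest-cost path #1: 5→11→2 push 8 @ unit cost 11 (adds 88)
shortest-cost path #2: 5→9→3→2 push 19 @ unit cost 15 (adds 285)
total cost = 373

Minimum cost for 27 units: 373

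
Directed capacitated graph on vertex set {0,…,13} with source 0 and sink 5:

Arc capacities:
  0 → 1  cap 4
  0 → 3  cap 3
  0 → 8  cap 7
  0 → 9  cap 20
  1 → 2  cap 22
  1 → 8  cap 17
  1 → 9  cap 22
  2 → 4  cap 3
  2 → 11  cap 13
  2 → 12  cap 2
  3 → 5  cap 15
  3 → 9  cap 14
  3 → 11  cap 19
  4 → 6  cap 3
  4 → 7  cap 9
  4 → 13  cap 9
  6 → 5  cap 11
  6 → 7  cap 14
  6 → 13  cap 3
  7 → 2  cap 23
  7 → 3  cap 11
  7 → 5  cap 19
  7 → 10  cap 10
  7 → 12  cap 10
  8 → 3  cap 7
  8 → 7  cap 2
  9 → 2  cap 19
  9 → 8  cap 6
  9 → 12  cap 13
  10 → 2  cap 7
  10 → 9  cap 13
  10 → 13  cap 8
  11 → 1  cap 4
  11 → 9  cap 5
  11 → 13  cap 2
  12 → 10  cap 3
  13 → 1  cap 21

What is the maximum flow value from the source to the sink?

Maximum flow value: 15

augment #1: 0→3→5 bottleneck 3, total now 3
augment #2: 0→8→3→5 bottleneck 7, total now 10
augment #3: 0→1→8→7→5 bottleneck 2, total now 12
augment #4: 0→1→2→4→6→5 bottleneck 2, total now 14
augment #5: 0→9→2→4→6→5 bottleneck 1, total now 15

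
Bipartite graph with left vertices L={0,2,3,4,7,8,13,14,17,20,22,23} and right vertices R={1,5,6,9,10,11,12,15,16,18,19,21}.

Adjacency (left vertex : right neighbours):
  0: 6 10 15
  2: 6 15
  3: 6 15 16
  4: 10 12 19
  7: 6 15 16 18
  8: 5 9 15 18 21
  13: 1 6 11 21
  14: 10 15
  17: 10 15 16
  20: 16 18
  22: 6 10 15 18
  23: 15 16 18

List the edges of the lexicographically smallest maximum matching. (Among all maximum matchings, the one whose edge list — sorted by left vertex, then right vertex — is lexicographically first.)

|M| = 8 (so the lex-smallest maximum matching has 8 edges)
process left vertices in ascending order; for each, take the smallest-labelled available neighbour that still permits 8 edges overall, or leave it unmatched if none does
lex-smallest matching: {0-6, 2-15, 3-16, 4-12, 7-18, 8-5, 13-1, 14-10}

Lex-smallest maximum matching: {(0,6), (2,15), (3,16), (4,12), (7,18), (8,5), (13,1), (14,10)}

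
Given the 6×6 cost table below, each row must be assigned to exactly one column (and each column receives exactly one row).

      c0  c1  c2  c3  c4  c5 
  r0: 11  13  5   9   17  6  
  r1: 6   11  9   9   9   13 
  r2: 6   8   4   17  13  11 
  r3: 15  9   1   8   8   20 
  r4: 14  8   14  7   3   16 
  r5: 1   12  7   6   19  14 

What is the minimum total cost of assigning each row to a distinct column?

optimal assignment: row0→col5 (cost 6), row1→col3 (cost 9), row2→col1 (cost 8), row3→col2 (cost 1), row4→col4 (cost 3), row5→col0 (cost 1)
total = 6 + 9 + 8 + 1 + 3 + 1 = 28

Minimum assignment cost: 28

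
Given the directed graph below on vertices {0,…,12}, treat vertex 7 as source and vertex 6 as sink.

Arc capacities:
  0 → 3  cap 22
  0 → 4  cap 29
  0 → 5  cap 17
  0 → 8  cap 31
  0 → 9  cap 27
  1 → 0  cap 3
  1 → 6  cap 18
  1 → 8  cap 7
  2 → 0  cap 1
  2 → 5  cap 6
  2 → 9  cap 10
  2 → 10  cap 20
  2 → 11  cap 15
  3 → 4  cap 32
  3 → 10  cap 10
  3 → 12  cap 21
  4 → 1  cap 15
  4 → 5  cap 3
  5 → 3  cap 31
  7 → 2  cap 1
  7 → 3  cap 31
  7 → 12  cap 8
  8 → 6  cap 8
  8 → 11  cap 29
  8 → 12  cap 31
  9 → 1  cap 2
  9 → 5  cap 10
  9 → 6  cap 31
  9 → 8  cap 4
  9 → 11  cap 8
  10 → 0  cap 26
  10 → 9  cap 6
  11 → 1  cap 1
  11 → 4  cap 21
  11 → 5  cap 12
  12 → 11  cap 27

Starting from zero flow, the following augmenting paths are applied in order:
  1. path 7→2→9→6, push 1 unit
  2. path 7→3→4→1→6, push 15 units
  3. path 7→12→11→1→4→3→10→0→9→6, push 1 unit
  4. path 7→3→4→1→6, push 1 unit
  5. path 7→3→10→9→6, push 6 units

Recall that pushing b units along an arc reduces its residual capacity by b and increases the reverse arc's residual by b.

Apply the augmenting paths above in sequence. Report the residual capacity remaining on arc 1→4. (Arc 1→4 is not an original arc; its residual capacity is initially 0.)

after path 1 (7→2→9→6, push 1): res(1,4)=0
after path 2 (7→3→4→1→6, push 15): res(1,4)=15
after path 3 (7→12→11→1→4→3→10→0→9→6, push 1): res(1,4)=14
after path 4 (7→3→4→1→6, push 1): res(1,4)=15
after path 5 (7→3→10→9→6, push 6): res(1,4)=15

Residual capacity of (1,4): 15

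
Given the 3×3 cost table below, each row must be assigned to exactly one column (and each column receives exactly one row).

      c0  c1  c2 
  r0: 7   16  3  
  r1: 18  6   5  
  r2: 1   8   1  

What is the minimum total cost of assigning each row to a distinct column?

Minimum assignment cost: 10

optimal assignment: row0→col2 (cost 3), row1→col1 (cost 6), row2→col0 (cost 1)
total = 3 + 6 + 1 = 10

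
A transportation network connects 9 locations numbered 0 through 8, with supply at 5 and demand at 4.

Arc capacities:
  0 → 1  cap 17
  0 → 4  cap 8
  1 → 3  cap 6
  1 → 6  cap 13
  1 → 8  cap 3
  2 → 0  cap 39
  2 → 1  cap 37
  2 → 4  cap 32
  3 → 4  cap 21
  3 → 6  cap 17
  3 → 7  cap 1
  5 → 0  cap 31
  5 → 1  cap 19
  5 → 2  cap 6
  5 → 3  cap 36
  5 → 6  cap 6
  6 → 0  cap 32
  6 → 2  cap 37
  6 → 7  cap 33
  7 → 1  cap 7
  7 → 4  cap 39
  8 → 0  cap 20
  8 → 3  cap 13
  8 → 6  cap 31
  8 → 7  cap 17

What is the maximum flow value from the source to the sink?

augment #1: 5→0→4 bottleneck 8, total now 8
augment #2: 5→2→4 bottleneck 6, total now 14
augment #3: 5→3→4 bottleneck 21, total now 35
augment #4: 5→3→7→4 bottleneck 1, total now 36
augment #5: 5→6→2→4 bottleneck 6, total now 42
augment #6: 5→1→6→2→4 bottleneck 13, total now 55
augment #7: 5→1→8→7→4 bottleneck 3, total now 58
augment #8: 5→3→6→2→4 bottleneck 7, total now 65
augment #9: 5→3→6→7→4 bottleneck 7, total now 72
augment #10: 5→1→3→6→7→4 bottleneck 3, total now 75

Maximum flow value: 75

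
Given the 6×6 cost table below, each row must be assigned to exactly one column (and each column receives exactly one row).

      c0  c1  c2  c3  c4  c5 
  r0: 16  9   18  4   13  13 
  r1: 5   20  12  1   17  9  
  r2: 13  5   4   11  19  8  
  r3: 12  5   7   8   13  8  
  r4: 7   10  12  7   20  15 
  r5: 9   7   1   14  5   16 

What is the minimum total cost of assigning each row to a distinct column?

Minimum assignment cost: 34

one of 2 optimal assignments: row0→col1 (cost 9), row1→col3 (cost 1), row2→col2 (cost 4), row3→col5 (cost 8), row4→col0 (cost 7), row5→col4 (cost 5)
total = 9 + 1 + 4 + 8 + 7 + 5 = 34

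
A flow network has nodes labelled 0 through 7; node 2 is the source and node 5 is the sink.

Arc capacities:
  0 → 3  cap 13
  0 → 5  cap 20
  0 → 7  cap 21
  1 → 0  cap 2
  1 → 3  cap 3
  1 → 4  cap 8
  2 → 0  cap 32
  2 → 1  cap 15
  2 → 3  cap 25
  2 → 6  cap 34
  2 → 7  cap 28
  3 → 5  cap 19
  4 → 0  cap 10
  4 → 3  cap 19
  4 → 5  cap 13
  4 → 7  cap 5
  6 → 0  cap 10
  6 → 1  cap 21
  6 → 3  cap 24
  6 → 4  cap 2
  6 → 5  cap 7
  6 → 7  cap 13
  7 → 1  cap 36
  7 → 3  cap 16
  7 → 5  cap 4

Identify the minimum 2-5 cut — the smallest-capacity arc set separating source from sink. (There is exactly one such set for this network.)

Min-cut arcs: {(0,5), (1,4), (3,5), (6,4), (6,5), (7,5)} (total capacity 60)

augment #1: 2→0→5 push 20
augment #2: 2→3→5 push 19
augment #3: 2→6→5 push 7
augment #4: 2→7→5 push 4
augment #5: 2→1→4→5 push 8
augment #6: 2→6→4→5 push 2
max flow = 60; residual-reachable set from 2 gives S-side
cut edges (S→T): {(0,5), (1,4), (3,5), (6,4), (6,5), (7,5)} total cap 60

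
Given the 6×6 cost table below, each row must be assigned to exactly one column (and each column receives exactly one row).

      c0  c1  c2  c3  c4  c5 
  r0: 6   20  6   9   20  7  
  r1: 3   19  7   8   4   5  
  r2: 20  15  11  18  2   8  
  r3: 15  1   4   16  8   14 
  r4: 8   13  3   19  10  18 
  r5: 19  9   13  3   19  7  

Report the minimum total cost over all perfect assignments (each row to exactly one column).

Minimum assignment cost: 19

optimal assignment: row0→col5 (cost 7), row1→col0 (cost 3), row2→col4 (cost 2), row3→col1 (cost 1), row4→col2 (cost 3), row5→col3 (cost 3)
total = 7 + 3 + 2 + 1 + 3 + 3 = 19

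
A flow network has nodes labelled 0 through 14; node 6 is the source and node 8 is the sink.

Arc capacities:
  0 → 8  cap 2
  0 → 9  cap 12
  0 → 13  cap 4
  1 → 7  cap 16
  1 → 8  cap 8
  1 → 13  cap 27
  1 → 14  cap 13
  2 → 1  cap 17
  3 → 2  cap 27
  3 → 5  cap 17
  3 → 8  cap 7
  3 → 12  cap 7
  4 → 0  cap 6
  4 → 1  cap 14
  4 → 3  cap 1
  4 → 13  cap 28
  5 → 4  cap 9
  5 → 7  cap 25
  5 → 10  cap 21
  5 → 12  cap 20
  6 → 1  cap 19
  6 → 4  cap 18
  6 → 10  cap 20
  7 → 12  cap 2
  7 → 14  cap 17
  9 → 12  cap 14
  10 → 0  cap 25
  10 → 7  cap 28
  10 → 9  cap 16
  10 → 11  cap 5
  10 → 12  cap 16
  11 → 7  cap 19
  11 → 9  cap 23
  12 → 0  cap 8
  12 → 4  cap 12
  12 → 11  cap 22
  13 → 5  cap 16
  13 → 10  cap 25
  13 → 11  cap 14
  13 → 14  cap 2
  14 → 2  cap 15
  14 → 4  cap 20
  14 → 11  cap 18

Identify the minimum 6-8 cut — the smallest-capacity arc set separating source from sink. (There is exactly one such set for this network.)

Min-cut arcs: {(0,8), (1,8), (4,3)} (total capacity 11)

augment #1: 6→1→8 push 8
augment #2: 6→4→0→8 push 2
augment #3: 6→4→3→8 push 1
max flow = 11; residual-reachable set from 6 gives S-side
cut edges (S→T): {(0,8), (1,8), (4,3)} total cap 11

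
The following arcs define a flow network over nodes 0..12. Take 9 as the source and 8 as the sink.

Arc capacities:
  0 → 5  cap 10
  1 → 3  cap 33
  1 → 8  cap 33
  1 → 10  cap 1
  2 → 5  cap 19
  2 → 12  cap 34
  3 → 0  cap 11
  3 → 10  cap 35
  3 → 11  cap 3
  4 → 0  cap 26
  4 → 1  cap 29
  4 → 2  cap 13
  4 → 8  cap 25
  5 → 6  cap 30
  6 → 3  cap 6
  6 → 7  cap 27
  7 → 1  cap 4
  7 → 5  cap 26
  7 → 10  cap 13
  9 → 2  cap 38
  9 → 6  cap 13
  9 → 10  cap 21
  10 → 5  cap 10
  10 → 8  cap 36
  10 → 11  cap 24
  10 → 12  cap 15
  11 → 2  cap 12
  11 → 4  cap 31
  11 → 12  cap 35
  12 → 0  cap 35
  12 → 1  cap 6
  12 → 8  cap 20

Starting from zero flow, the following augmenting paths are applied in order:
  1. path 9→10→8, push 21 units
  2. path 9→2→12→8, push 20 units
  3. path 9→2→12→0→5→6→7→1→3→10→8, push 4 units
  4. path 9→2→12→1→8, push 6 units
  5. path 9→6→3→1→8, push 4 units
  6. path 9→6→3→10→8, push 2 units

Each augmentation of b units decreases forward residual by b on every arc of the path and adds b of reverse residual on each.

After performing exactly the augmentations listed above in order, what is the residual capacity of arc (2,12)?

Residual capacity of (2,12): 4

after path 1 (9→10→8, push 21): res(2,12)=34
after path 2 (9→2→12→8, push 20): res(2,12)=14
after path 3 (9→2→12→0→5→6→7→1→3→10→8, push 4): res(2,12)=10
after path 4 (9→2→12→1→8, push 6): res(2,12)=4
after path 5 (9→6→3→1→8, push 4): res(2,12)=4
after path 6 (9→6→3→10→8, push 2): res(2,12)=4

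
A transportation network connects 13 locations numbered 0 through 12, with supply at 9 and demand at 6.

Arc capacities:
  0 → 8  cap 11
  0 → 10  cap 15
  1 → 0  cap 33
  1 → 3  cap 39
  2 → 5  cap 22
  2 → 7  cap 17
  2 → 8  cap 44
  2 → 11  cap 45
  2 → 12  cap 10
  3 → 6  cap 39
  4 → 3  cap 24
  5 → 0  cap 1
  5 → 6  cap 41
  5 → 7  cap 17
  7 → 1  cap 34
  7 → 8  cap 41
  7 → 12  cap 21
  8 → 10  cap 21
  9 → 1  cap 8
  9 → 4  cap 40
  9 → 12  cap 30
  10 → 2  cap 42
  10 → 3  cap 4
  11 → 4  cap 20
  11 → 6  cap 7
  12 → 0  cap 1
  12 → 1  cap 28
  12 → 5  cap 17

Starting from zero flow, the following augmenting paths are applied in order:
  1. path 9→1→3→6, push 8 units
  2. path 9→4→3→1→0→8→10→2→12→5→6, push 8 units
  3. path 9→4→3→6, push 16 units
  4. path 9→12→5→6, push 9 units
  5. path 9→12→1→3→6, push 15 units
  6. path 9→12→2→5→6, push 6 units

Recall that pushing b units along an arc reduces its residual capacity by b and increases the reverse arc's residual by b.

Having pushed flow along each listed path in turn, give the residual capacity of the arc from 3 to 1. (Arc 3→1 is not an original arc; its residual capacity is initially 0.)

Residual capacity of (3,1): 15

after path 1 (9→1→3→6, push 8): res(3,1)=8
after path 2 (9→4→3→1→0→8→10→2→12→5→6, push 8): res(3,1)=0
after path 3 (9→4→3→6, push 16): res(3,1)=0
after path 4 (9→12→5→6, push 9): res(3,1)=0
after path 5 (9→12→1→3→6, push 15): res(3,1)=15
after path 6 (9→12→2→5→6, push 6): res(3,1)=15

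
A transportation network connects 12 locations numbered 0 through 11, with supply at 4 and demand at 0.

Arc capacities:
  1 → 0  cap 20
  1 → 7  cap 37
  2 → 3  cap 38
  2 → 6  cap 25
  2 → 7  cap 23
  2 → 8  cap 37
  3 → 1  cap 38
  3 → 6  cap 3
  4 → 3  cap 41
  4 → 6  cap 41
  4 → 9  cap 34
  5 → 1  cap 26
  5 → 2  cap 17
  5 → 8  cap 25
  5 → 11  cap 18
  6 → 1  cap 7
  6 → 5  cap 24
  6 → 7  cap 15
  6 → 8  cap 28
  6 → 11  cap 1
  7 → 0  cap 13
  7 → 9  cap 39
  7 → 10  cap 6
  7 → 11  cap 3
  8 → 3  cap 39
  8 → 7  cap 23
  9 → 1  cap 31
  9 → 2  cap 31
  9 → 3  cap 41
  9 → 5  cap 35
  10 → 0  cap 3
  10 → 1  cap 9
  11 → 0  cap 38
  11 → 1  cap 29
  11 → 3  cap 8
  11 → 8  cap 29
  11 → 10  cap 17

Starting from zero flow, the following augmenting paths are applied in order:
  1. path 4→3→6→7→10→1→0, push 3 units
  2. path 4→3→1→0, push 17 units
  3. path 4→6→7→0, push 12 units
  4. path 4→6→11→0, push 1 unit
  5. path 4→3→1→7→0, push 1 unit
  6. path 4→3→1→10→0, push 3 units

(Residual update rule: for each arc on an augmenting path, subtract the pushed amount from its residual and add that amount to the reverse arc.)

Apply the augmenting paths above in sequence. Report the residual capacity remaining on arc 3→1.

Residual capacity of (3,1): 17

after path 1 (4→3→6→7→10→1→0, push 3): res(3,1)=38
after path 2 (4→3→1→0, push 17): res(3,1)=21
after path 3 (4→6→7→0, push 12): res(3,1)=21
after path 4 (4→6→11→0, push 1): res(3,1)=21
after path 5 (4→3→1→7→0, push 1): res(3,1)=20
after path 6 (4→3→1→10→0, push 3): res(3,1)=17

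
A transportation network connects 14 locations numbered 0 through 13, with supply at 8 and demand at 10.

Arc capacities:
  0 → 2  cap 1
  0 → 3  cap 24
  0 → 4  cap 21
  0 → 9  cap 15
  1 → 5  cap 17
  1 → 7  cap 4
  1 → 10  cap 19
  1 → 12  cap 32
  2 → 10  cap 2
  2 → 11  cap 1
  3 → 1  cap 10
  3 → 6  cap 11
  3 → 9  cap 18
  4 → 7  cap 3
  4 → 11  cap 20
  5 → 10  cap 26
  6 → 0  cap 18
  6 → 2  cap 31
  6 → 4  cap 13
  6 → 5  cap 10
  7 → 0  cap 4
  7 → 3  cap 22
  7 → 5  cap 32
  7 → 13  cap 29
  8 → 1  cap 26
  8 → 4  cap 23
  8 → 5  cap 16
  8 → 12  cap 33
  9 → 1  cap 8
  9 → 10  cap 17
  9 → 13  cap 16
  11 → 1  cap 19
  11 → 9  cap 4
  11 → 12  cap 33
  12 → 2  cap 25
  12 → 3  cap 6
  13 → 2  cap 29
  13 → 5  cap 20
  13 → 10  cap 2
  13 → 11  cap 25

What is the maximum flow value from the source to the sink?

augment #1: 8→1→10 bottleneck 19, total now 19
augment #2: 8→5→10 bottleneck 16, total now 35
augment #3: 8→1→5→10 bottleneck 7, total now 42
augment #4: 8→12→2→10 bottleneck 2, total now 44
augment #5: 8→4→7→5→10 bottleneck 3, total now 47
augment #6: 8→4→11→9→10 bottleneck 4, total now 51
augment #7: 8→12→3→9→10 bottleneck 6, total now 57
augment #8: 8→4→11→1→7→13→10 bottleneck 2, total now 59
augment #9: 8→4→11→1→7→0→9→10 bottleneck 2, total now 61
augment #10: 8→4→11→1→5→7→0→9→10 bottleneck 2, total now 63
augment #11: 8→4→11→1→5→7→3→9→10 bottleneck 1, total now 64

Maximum flow value: 64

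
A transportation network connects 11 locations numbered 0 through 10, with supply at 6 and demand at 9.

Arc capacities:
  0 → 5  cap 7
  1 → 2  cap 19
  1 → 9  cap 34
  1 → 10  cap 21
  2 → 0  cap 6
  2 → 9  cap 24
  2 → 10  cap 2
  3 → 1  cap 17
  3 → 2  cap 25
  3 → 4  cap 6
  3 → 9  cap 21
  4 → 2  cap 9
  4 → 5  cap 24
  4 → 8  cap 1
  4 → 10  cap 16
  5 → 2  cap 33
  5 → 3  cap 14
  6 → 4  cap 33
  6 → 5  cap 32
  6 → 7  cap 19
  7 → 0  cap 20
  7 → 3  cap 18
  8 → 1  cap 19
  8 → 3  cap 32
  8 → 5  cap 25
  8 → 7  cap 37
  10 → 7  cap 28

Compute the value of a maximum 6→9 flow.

augment #1: 6→4→2→9 bottleneck 9, total now 9
augment #2: 6→5→2→9 bottleneck 15, total now 24
augment #3: 6→5→3→9 bottleneck 14, total now 38
augment #4: 6→7→3→9 bottleneck 7, total now 45
augment #5: 6→4→8→1→9 bottleneck 1, total now 46
augment #6: 6→7→3→1→9 bottleneck 11, total now 57

Maximum flow value: 57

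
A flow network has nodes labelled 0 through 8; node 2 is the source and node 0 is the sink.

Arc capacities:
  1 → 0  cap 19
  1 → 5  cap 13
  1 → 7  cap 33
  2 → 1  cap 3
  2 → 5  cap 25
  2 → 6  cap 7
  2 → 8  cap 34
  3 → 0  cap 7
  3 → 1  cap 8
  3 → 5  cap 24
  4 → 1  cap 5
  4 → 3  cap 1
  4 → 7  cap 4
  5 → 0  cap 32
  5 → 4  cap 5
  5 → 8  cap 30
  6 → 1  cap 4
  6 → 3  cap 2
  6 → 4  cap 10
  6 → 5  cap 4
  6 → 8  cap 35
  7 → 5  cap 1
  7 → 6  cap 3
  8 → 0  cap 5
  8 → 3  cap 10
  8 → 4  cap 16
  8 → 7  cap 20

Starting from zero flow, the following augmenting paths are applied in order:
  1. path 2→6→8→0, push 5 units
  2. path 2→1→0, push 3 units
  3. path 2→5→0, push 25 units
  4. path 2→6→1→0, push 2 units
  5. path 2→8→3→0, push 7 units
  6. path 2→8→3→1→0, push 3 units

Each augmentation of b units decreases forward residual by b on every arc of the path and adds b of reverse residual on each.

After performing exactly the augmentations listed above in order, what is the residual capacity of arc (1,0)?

Residual capacity of (1,0): 11

after path 1 (2→6→8→0, push 5): res(1,0)=19
after path 2 (2→1→0, push 3): res(1,0)=16
after path 3 (2→5→0, push 25): res(1,0)=16
after path 4 (2→6→1→0, push 2): res(1,0)=14
after path 5 (2→8→3→0, push 7): res(1,0)=14
after path 6 (2→8→3→1→0, push 3): res(1,0)=11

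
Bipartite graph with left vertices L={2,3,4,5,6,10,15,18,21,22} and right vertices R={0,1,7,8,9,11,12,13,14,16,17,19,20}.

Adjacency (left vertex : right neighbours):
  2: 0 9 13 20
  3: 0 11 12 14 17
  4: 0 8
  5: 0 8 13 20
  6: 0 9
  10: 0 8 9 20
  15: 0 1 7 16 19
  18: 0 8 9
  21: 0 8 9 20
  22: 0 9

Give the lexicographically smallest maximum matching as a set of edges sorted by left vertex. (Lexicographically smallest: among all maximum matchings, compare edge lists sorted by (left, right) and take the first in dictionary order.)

|M| = 7 (so the lex-smallest maximum matching has 7 edges)
process left vertices in ascending order; for each, take the smallest-labelled available neighbour that still permits 7 edges overall, or leave it unmatched if none does
lex-smallest matching: {2-0, 3-11, 4-8, 5-13, 6-9, 10-20, 15-1}

Lex-smallest maximum matching: {(2,0), (3,11), (4,8), (5,13), (6,9), (10,20), (15,1)}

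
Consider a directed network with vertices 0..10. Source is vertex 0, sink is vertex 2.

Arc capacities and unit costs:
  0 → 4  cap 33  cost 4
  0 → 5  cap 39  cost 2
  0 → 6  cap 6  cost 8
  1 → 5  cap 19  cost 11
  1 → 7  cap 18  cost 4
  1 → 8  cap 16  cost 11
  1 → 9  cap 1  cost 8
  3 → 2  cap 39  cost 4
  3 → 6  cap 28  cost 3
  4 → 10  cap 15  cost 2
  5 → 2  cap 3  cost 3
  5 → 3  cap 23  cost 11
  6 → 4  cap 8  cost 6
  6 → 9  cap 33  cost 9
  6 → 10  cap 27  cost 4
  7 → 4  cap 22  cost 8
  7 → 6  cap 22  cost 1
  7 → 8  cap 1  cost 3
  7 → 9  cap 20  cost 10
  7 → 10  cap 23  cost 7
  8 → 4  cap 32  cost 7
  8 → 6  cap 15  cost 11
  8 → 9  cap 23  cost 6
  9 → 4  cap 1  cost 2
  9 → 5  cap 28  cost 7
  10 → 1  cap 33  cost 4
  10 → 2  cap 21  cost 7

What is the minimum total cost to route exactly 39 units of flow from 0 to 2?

shortest-cost path #1: 0→5→2 push 3 @ unit cost 5 (adds 15)
shortest-cost path #2: 0→4→10→2 push 15 @ unit cost 13 (adds 195)
shortest-cost path #3: 0→5→3→2 push 21 @ unit cost 17 (adds 357)
total cost = 567

Minimum cost for 39 units: 567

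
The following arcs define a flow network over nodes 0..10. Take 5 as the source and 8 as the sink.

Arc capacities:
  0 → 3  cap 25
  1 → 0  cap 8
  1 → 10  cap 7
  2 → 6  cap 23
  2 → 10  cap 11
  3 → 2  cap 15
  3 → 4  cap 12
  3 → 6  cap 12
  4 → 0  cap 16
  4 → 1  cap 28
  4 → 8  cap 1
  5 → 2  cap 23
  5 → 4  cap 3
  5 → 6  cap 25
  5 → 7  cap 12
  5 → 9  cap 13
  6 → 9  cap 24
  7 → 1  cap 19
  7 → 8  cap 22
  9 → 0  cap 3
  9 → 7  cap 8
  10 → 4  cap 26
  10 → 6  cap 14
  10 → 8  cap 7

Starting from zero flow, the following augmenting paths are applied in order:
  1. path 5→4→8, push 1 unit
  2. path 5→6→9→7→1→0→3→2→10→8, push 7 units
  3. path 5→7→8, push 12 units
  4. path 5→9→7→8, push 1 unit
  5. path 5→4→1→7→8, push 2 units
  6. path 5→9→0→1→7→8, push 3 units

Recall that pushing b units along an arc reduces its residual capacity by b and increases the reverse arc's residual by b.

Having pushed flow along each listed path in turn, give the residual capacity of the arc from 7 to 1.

after path 1 (5→4→8, push 1): res(7,1)=19
after path 2 (5→6→9→7→1→0→3→2→10→8, push 7): res(7,1)=12
after path 3 (5→7→8, push 12): res(7,1)=12
after path 4 (5→9→7→8, push 1): res(7,1)=12
after path 5 (5→4→1→7→8, push 2): res(7,1)=14
after path 6 (5→9→0→1→7→8, push 3): res(7,1)=17

Residual capacity of (7,1): 17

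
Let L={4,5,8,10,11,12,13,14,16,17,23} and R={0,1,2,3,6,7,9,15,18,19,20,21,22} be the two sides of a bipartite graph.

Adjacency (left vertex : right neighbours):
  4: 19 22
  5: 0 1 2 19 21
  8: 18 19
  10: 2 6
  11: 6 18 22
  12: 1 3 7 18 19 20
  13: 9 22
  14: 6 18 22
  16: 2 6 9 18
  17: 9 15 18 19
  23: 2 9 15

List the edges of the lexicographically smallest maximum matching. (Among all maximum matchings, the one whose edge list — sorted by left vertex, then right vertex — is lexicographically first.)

Lex-smallest maximum matching: {(4,19), (5,0), (8,18), (10,2), (11,6), (12,1), (13,9), (14,22), (17,15)}

|M| = 9 (so the lex-smallest maximum matching has 9 edges)
process left vertices in ascending order; for each, take the smallest-labelled available neighbour that still permits 9 edges overall, or leave it unmatched if none does
lex-smallest matching: {4-19, 5-0, 8-18, 10-2, 11-6, 12-1, 13-9, 14-22, 17-15}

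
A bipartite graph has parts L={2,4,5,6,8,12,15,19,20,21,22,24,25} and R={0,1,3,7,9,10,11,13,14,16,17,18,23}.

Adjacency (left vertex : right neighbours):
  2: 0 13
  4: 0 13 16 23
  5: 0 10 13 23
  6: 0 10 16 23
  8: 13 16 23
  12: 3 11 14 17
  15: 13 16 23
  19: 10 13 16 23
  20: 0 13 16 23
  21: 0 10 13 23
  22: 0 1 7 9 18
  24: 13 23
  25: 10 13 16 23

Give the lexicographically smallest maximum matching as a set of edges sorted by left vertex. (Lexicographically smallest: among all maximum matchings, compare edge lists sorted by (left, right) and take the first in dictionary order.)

|M| = 7 (so the lex-smallest maximum matching has 7 edges)
process left vertices in ascending order; for each, take the smallest-labelled available neighbour that still permits 7 edges overall, or leave it unmatched if none does
lex-smallest matching: {2-0, 4-13, 5-10, 6-16, 8-23, 12-3, 22-1}

Lex-smallest maximum matching: {(2,0), (4,13), (5,10), (6,16), (8,23), (12,3), (22,1)}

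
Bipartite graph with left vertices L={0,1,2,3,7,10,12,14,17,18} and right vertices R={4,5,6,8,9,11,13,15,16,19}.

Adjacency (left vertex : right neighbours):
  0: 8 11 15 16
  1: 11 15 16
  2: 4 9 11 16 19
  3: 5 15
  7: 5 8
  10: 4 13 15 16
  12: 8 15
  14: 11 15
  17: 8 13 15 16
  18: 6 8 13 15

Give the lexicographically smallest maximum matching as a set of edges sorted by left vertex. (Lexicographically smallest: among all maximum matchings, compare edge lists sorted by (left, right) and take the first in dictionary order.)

Lex-smallest maximum matching: {(0,8), (1,16), (2,9), (3,5), (10,4), (12,15), (14,11), (17,13), (18,6)}

|M| = 9 (so the lex-smallest maximum matching has 9 edges)
process left vertices in ascending order; for each, take the smallest-labelled available neighbour that still permits 9 edges overall, or leave it unmatched if none does
lex-smallest matching: {0-8, 1-16, 2-9, 3-5, 10-4, 12-15, 14-11, 17-13, 18-6}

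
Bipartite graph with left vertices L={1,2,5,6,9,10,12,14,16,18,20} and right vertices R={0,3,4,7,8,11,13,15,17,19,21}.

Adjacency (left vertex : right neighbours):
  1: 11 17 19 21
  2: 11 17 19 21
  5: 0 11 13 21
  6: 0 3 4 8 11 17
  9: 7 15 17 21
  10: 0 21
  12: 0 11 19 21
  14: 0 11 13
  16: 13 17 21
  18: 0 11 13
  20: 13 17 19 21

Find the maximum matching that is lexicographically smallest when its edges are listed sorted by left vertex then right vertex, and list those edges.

Lex-smallest maximum matching: {(1,11), (2,17), (5,0), (6,3), (9,7), (10,21), (12,19), (14,13)}

|M| = 8 (so the lex-smallest maximum matching has 8 edges)
process left vertices in ascending order; for each, take the smallest-labelled available neighbour that still permits 8 edges overall, or leave it unmatched if none does
lex-smallest matching: {1-11, 2-17, 5-0, 6-3, 9-7, 10-21, 12-19, 14-13}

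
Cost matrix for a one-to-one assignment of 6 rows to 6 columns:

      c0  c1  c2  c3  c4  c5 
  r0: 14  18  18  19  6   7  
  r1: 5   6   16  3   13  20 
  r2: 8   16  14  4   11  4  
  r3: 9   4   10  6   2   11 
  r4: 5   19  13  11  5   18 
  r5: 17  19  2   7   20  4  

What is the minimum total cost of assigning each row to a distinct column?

Minimum assignment cost: 24

optimal assignment: row0→col4 (cost 6), row1→col3 (cost 3), row2→col5 (cost 4), row3→col1 (cost 4), row4→col0 (cost 5), row5→col2 (cost 2)
total = 6 + 3 + 4 + 4 + 5 + 2 = 24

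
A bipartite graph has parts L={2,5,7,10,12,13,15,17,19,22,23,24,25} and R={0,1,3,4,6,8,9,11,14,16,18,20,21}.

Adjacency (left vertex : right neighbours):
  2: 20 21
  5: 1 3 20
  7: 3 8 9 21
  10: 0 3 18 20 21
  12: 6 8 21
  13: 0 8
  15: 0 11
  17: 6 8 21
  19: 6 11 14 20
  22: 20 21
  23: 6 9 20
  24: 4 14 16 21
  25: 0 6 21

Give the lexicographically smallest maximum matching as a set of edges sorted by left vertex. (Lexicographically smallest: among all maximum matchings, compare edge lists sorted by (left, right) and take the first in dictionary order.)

|M| = 12 (so the lex-smallest maximum matching has 12 edges)
process left vertices in ascending order; for each, take the smallest-labelled available neighbour that still permits 12 edges overall, or leave it unmatched if none does
lex-smallest matching: {2-20, 5-1, 7-3, 10-18, 12-6, 13-0, 15-11, 17-8, 19-14, 22-21, 23-9, 24-4}

Lex-smallest maximum matching: {(2,20), (5,1), (7,3), (10,18), (12,6), (13,0), (15,11), (17,8), (19,14), (22,21), (23,9), (24,4)}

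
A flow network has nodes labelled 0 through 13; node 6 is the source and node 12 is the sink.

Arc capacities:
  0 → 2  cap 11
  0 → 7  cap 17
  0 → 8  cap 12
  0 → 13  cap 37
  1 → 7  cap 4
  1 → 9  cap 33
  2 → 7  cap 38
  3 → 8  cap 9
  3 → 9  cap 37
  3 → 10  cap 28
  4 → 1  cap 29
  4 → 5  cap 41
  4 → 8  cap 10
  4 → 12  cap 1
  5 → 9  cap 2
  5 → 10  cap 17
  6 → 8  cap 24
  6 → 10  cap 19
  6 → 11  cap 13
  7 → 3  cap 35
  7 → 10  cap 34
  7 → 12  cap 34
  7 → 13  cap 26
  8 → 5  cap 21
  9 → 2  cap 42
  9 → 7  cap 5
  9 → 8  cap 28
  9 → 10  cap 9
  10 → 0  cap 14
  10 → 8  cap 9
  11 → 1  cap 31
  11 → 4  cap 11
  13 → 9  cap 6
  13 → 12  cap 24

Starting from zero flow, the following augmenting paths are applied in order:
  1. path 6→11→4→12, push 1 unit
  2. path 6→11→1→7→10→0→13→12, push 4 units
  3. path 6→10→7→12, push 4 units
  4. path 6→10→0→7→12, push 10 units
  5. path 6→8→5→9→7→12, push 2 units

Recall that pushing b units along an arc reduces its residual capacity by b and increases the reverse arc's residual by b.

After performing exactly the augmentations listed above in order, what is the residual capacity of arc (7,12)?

Residual capacity of (7,12): 18

after path 1 (6→11→4→12, push 1): res(7,12)=34
after path 2 (6→11→1→7→10→0→13→12, push 4): res(7,12)=34
after path 3 (6→10→7→12, push 4): res(7,12)=30
after path 4 (6→10→0→7→12, push 10): res(7,12)=20
after path 5 (6→8→5→9→7→12, push 2): res(7,12)=18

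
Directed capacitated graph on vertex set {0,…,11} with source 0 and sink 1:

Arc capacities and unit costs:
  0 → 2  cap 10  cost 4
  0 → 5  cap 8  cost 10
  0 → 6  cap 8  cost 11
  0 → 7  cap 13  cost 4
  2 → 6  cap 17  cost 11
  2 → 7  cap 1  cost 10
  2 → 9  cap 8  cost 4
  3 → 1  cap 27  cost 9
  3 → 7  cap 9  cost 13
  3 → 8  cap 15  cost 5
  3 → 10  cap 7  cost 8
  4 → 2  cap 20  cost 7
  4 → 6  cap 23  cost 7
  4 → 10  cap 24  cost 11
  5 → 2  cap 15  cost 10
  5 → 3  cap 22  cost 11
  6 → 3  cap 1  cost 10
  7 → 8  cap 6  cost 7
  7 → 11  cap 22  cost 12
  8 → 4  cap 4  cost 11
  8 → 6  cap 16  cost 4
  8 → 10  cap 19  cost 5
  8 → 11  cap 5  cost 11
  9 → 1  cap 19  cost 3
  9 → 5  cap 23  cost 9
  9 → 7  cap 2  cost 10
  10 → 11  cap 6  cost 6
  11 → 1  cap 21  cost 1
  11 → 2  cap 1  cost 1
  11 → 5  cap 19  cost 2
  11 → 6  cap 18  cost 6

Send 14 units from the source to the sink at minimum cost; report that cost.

Minimum cost for 14 units: 190

shortest-cost path #1: 0→2→9→1 push 8 @ unit cost 11 (adds 88)
shortest-cost path #2: 0→7→11→1 push 6 @ unit cost 17 (adds 102)
total cost = 190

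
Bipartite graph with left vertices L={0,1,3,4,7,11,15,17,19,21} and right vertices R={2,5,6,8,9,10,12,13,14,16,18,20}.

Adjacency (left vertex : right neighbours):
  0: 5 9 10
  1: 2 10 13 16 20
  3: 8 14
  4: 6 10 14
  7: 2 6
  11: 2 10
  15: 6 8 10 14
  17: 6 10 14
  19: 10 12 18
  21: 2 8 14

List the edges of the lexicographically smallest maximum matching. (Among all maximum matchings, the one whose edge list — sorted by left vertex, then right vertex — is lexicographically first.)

Lex-smallest maximum matching: {(0,5), (1,13), (3,8), (4,6), (7,2), (11,10), (15,14), (19,12)}

|M| = 8 (so the lex-smallest maximum matching has 8 edges)
process left vertices in ascending order; for each, take the smallest-labelled available neighbour that still permits 8 edges overall, or leave it unmatched if none does
lex-smallest matching: {0-5, 1-13, 3-8, 4-6, 7-2, 11-10, 15-14, 19-12}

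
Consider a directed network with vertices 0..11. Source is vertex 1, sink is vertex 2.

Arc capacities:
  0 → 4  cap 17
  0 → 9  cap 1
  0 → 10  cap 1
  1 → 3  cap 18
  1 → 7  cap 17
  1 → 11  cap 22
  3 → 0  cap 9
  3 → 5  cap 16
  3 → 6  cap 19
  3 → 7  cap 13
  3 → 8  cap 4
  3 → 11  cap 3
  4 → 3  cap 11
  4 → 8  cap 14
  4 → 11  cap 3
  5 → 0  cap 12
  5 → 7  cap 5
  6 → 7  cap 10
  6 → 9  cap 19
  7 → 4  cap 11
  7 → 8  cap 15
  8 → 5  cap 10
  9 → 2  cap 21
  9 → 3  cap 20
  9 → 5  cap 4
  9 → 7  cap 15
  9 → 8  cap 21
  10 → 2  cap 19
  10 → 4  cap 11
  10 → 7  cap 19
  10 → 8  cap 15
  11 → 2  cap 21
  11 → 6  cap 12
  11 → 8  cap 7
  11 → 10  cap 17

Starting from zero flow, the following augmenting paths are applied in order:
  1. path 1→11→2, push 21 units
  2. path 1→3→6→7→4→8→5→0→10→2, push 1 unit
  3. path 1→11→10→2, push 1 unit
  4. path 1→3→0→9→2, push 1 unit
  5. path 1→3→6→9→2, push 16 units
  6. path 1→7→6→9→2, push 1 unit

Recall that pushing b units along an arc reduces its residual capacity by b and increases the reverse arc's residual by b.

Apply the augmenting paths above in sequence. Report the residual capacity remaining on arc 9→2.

Residual capacity of (9,2): 3

after path 1 (1→11→2, push 21): res(9,2)=21
after path 2 (1→3→6→7→4→8→5→0→10→2, push 1): res(9,2)=21
after path 3 (1→11→10→2, push 1): res(9,2)=21
after path 4 (1→3→0→9→2, push 1): res(9,2)=20
after path 5 (1→3→6→9→2, push 16): res(9,2)=4
after path 6 (1→7→6→9→2, push 1): res(9,2)=3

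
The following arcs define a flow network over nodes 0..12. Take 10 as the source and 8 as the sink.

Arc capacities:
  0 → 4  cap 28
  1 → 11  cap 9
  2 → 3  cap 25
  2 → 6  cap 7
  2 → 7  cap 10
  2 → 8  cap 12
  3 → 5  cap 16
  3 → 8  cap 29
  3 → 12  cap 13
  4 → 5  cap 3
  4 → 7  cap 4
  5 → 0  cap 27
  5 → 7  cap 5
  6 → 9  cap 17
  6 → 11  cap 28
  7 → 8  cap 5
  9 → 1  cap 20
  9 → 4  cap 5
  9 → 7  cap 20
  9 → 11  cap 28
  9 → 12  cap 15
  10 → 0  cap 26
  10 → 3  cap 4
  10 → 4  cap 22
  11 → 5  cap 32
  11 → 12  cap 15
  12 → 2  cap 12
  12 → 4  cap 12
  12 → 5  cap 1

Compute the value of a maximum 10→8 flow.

Maximum flow value: 9

augment #1: 10→3→8 bottleneck 4, total now 4
augment #2: 10→4→7→8 bottleneck 4, total now 8
augment #3: 10→4→5→7→8 bottleneck 1, total now 9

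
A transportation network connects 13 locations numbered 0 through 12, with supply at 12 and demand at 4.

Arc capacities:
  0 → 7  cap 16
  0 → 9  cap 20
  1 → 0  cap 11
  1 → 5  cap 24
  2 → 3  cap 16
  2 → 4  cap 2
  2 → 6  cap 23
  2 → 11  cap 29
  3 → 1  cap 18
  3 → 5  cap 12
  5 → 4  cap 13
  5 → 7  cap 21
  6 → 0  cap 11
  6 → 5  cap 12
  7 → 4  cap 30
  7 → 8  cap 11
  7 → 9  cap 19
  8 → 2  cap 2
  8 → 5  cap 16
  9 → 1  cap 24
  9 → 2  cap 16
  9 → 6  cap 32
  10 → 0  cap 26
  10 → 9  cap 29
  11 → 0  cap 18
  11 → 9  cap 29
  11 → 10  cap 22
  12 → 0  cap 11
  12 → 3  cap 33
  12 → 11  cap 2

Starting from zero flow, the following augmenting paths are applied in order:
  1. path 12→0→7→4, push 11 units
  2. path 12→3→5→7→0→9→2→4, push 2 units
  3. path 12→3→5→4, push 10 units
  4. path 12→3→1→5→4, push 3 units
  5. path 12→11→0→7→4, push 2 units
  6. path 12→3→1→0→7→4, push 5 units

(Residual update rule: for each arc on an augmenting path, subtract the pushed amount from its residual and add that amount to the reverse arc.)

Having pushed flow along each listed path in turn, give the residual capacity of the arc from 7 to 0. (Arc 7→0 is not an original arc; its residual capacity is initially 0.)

after path 1 (12→0→7→4, push 11): res(7,0)=11
after path 2 (12→3→5→7→0→9→2→4, push 2): res(7,0)=9
after path 3 (12→3→5→4, push 10): res(7,0)=9
after path 4 (12→3→1→5→4, push 3): res(7,0)=9
after path 5 (12→11→0→7→4, push 2): res(7,0)=11
after path 6 (12→3→1→0→7→4, push 5): res(7,0)=16

Residual capacity of (7,0): 16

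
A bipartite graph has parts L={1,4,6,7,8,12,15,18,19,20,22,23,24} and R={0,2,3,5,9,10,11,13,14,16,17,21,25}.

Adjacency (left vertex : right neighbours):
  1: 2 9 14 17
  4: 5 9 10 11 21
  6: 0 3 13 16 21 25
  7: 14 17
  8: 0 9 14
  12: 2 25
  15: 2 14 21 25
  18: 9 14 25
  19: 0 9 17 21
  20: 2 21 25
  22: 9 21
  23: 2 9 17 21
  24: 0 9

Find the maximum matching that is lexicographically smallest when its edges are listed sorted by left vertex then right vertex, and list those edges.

|M| = 9 (so the lex-smallest maximum matching has 9 edges)
process left vertices in ascending order; for each, take the smallest-labelled available neighbour that still permits 9 edges overall, or leave it unmatched if none does
lex-smallest matching: {1-2, 4-5, 6-3, 7-14, 8-0, 12-25, 15-21, 18-9, 19-17}

Lex-smallest maximum matching: {(1,2), (4,5), (6,3), (7,14), (8,0), (12,25), (15,21), (18,9), (19,17)}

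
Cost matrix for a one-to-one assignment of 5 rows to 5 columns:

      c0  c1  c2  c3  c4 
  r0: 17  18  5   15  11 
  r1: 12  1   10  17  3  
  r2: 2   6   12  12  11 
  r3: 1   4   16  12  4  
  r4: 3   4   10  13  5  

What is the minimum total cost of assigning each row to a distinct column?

Minimum assignment cost: 24

optimal assignment: row0→col2 (cost 5), row1→col1 (cost 1), row2→col3 (cost 12), row3→col0 (cost 1), row4→col4 (cost 5)
total = 5 + 1 + 12 + 1 + 5 = 24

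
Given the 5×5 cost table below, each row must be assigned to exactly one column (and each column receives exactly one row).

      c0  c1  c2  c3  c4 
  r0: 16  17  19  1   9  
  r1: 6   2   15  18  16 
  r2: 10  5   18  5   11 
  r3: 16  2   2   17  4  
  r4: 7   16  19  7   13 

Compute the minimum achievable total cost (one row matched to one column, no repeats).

Minimum assignment cost: 23

optimal assignment: row0→col3 (cost 1), row1→col1 (cost 2), row2→col4 (cost 11), row3→col2 (cost 2), row4→col0 (cost 7)
total = 1 + 2 + 11 + 2 + 7 = 23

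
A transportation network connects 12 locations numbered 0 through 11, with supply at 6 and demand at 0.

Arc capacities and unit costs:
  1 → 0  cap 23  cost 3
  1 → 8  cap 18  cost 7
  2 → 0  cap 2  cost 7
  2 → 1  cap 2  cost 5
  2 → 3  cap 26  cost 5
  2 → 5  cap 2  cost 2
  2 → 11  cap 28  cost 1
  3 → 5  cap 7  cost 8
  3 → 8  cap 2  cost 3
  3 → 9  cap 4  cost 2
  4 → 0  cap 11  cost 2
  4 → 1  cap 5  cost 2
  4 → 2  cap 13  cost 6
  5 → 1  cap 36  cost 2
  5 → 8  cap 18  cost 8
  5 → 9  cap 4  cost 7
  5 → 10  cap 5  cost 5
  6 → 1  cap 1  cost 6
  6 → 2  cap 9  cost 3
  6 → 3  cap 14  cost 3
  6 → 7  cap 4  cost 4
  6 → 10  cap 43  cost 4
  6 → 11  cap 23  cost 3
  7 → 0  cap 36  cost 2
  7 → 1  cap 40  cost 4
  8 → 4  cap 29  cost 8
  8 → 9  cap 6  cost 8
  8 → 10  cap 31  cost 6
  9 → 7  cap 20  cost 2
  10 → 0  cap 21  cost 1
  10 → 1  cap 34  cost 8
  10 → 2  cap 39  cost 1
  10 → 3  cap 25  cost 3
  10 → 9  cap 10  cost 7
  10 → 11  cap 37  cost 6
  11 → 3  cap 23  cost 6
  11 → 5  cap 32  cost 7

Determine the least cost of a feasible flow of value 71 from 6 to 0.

shortest-cost path #1: 6→10→0 push 21 @ unit cost 5 (adds 105)
shortest-cost path #2: 6→7→0 push 4 @ unit cost 6 (adds 24)
shortest-cost path #3: 6→1→0 push 1 @ unit cost 9 (adds 9)
shortest-cost path #4: 6→3→9→7→0 push 4 @ unit cost 9 (adds 36)
shortest-cost path #5: 6→2→0 push 2 @ unit cost 10 (adds 20)
shortest-cost path #6: 6→2→5→1→0 push 2 @ unit cost 10 (adds 20)
shortest-cost path #7: 6→2→1→0 push 2 @ unit cost 11 (adds 22)
shortest-cost path #8: 6→10→1→0 push 18 @ unit cost 15 (adds 270)
shortest-cost path #9: 6→10→9→7→0 push 4 @ unit cost 15 (adds 60)
shortest-cost path #10: 6→11→5→1→10→9→7→0 push 6 @ unit cost 15 (adds 90)
shortest-cost path #11: 6→3→8→4→0 push 2 @ unit cost 16 (adds 32)
shortest-cost path #12: 6→11→5→9→7→0 push 4 @ unit cost 21 (adds 84)
shortest-cost path #13: 6→11→5→8→4→0 push 1 @ unit cost 28 (adds 28)
total cost = 800

Minimum cost for 71 units: 800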